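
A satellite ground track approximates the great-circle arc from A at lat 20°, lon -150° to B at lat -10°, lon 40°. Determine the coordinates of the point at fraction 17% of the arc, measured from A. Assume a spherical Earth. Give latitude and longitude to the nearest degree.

From cos δ = sin φ₁ sin φ₂ + cos φ₁ cos φ₂ cos Δλ, the central angle is δ ≈ 2.899 rad (166.1°).
Interpolate at f = 0.17 with slerp weights a = sin((1−f)δ)/sin δ ≈ 2.794, b = sin(fδ)/sin δ ≈ 1.971.
p = a·p₁ + b·p₂ ≈ (-0.787, -0.065, 0.613); φ = arcsin(p_z) ≈ 37.84°, λ = atan2(p_y, p_x) ≈ -175.26°.

≈ lat 38°, lon -175°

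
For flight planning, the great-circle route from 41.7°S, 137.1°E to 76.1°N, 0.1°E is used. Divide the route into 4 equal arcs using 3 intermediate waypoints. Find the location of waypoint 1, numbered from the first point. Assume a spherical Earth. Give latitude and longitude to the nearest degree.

≈ 7°S, 128°E

Write both endpoints as unit vectors p₁, p₂ with components (cos φ cos λ, cos φ sin λ, sin φ).
The central angle between the endpoints is δ = arccos(p₁·p₂) ≈ 2.461 rad (141.0°).
Interpolate at f = 1/4 with slerp weights a = sin((1−f)δ)/sin δ ≈ 1.529, b = sin(fδ)/sin δ ≈ 0.917.
p = a·p₁ + b·p₂ ≈ (-0.616, 0.777, -0.127); φ = arcsin(p_z) ≈ -7.31°, λ = atan2(p_y, p_x) ≈ 128.39°.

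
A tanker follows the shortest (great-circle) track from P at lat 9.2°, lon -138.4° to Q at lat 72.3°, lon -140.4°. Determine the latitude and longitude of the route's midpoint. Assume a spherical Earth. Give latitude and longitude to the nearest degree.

≈ lat 41°, lon -139°

Write both endpoints as unit vectors p₁, p₂ with components (cos φ cos λ, cos φ sin λ, sin φ).
The central angle between the endpoints is δ = arccos(p₁·p₂) ≈ 1.102 rad (63.1°).
Interpolate at f = 1/2 with slerp weights a = sin((1−f)δ)/sin δ ≈ 0.587, b = sin(fδ)/sin δ ≈ 0.587.
p = a·p₁ + b·p₂ ≈ (-0.571, -0.498, 0.653); φ = arcsin(p_z) ≈ 40.75°, λ = atan2(p_y, p_x) ≈ -138.87°.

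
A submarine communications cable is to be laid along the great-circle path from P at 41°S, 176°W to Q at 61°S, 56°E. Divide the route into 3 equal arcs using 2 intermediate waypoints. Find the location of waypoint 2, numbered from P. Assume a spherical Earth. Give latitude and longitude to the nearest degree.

Write both endpoints as unit vectors p₁, p₂ with components (cos φ cos λ, cos φ sin λ, sin φ).
The central angle between the endpoints is δ = arccos(p₁·p₂) ≈ 1.215 rad (69.6°).
Interpolate at f = 2/3 with slerp weights a = sin((1−f)δ)/sin δ ≈ 0.420, b = sin(fδ)/sin δ ≈ 0.773.
p = a·p₁ + b·p₂ ≈ (-0.107, 0.288, -0.952); φ = arcsin(p_z) ≈ -72.08°, λ = atan2(p_y, p_x) ≈ 110.35°.

≈ 72°S, 110°E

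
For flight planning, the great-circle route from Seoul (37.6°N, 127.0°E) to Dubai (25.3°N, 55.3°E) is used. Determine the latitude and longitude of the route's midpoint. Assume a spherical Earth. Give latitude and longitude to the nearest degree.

Convert each endpoint to a unit vector on the sphere (x = cos φ cos λ, y = cos φ sin λ, z = sin φ).
The central angle between the endpoints is δ = arccos(p₁·p₂) ≈ 1.064 rad (60.9°).
Interpolate at f = 1/2 with slerp weights a = sin((1−f)δ)/sin δ ≈ 0.580, b = sin(fδ)/sin δ ≈ 0.580.
p = a·p₁ + b·p₂ ≈ (0.022, 0.798, 0.602); φ = arcsin(p_z) ≈ 37.01°, λ = atan2(p_y, p_x) ≈ 88.42°.

≈ (37°N, 88°E)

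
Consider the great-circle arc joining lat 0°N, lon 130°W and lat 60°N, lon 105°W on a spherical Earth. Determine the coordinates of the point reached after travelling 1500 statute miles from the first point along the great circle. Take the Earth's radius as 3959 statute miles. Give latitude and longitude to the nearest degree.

Write both endpoints as unit vectors p₁, p₂ with components (cos φ cos λ, cos φ sin λ, sin φ).
The central angle between the endpoints is δ = arccos(p₁·p₂) ≈ 1.100 rad (63.1°). The total great-circle distance is δ·R ≈ 1.100 × 3959 ≈ 4357 mi, so the target fraction is f = 1500/4357 ≈ 0.344.
Interpolate at f ≈ 0.344 with slerp weights a = sin((1−f)δ)/sin δ ≈ 0.741, b = sin(fδ)/sin δ ≈ 0.415.
p = a·p₁ + b·p₂ ≈ (-0.530, -0.768, 0.359); φ = arcsin(p_z) ≈ 21.06°, λ = atan2(p_y, p_x) ≈ -124.61°.

≈ lat 21°N, lon 125°W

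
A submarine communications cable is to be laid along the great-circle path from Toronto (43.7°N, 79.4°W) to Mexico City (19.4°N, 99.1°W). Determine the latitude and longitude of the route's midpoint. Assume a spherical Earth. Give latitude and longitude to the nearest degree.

Write both endpoints as unit vectors p₁, p₂ with components (cos φ cos λ, cos φ sin λ, sin φ).
The central angle between the endpoints is δ = arccos(p₁·p₂) ≈ 0.513 rad (29.4°).
Interpolate at f = 1/2 with slerp weights a = sin((1−f)δ)/sin δ ≈ 0.517, b = sin(fδ)/sin δ ≈ 0.517.
p = a·p₁ + b·p₂ ≈ (-0.008, -0.849, 0.529); φ = arcsin(p_z) ≈ 31.92°, λ = atan2(p_y, p_x) ≈ -90.56°.

≈ 32°N, 91°W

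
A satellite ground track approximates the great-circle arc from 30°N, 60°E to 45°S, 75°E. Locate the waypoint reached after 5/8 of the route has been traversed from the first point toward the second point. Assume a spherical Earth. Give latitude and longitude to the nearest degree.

≈ 17°S, 68°E

Write both endpoints as unit vectors p₁, p₂ with components (cos φ cos λ, cos φ sin λ, sin φ).
The central angle between the endpoints is δ = arccos(p₁·p₂) ≈ 1.331 rad (76.2°).
Interpolate at f = 5/8 with slerp weights a = sin((1−f)δ)/sin δ ≈ 0.493, b = sin(fδ)/sin δ ≈ 0.761.
p = a·p₁ + b·p₂ ≈ (0.353, 0.889, -0.292); φ = arcsin(p_z) ≈ -16.96°, λ = atan2(p_y, p_x) ≈ 68.37°.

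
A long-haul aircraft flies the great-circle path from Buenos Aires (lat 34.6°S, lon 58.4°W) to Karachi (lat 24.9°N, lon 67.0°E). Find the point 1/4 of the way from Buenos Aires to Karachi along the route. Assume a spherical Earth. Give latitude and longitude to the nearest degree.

≈ lat 27°S, lon 21°W

Convert each endpoint to a unit vector on the sphere (x = cos φ cos λ, y = cos φ sin λ, z = sin φ).
The central angle between the endpoints is δ = arccos(p₁·p₂) ≈ 2.307 rad (132.2°).
Interpolate at f = 1/4 with slerp weights a = sin((1−f)δ)/sin δ ≈ 1.333, b = sin(fδ)/sin δ ≈ 0.736.
p = a·p₁ + b·p₂ ≈ (0.836, -0.320, -0.447); φ = arcsin(p_z) ≈ -26.54°, λ = atan2(p_y, p_x) ≈ -20.94°.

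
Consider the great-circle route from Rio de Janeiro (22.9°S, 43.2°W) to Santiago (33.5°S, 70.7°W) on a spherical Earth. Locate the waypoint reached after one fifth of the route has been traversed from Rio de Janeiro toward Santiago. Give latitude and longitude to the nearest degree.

Write both endpoints as unit vectors p₁, p₂ with components (cos φ cos λ, cos φ sin λ, sin φ).
The central angle between the endpoints is δ = arccos(p₁·p₂) ≈ 0.460 rad (26.3°).
Interpolate at f = 1/5 with slerp weights a = sin((1−f)δ)/sin δ ≈ 0.810, b = sin(fδ)/sin δ ≈ 0.207.
p = a·p₁ + b·p₂ ≈ (0.601, -0.674, -0.430); φ = arcsin(p_z) ≈ -25.44°, λ = atan2(p_y, p_x) ≈ -48.26°.

≈ 25°S, 48°W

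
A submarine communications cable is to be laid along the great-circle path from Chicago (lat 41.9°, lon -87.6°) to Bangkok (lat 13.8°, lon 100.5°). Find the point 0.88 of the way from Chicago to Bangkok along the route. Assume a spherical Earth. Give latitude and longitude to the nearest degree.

≈ lat 29°, lon 103°

Convert each endpoint to a unit vector on the sphere (x = cos φ cos λ, y = cos φ sin λ, z = sin φ).
The central angle between the endpoints is δ = arccos(p₁·p₂) ≈ 2.161 rad (123.8°).
Interpolate at f = 0.88 with slerp weights a = sin((1−f)δ)/sin δ ≈ 0.309, b = sin(fδ)/sin δ ≈ 1.138.
p = a·p₁ + b·p₂ ≈ (-0.192, 0.857, 0.478); φ = arcsin(p_z) ≈ 28.53°, λ = atan2(p_y, p_x) ≈ 102.61°.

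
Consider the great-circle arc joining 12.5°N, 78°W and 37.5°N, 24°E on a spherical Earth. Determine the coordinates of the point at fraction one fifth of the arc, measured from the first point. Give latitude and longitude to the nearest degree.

Convert each endpoint to a unit vector on the sphere (x = cos φ cos λ, y = cos φ sin λ, z = sin φ).
The central angle between the endpoints is δ = arccos(p₁·p₂) ≈ 1.600 rad (91.7°).
Interpolate at f = 1/5 with slerp weights a = sin((1−f)δ)/sin δ ≈ 0.958, b = sin(fδ)/sin δ ≈ 0.315.
p = a·p₁ + b·p₂ ≈ (0.423, -0.814, 0.399); φ = arcsin(p_z) ≈ 23.52°, λ = atan2(p_y, p_x) ≈ -62.55°.

≈ 24°N, 63°W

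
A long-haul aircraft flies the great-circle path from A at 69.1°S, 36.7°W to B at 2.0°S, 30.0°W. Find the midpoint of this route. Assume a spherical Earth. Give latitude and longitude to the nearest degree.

≈ 36°S, 32°W

Convert each endpoint to a unit vector on the sphere (x = cos φ cos λ, y = cos φ sin λ, z = sin φ).
The central angle between the endpoints is δ = arccos(p₁·p₂) ≈ 1.174 rad (67.3°).
Interpolate at f = 1/2 with slerp weights a = sin((1−f)δ)/sin δ ≈ 0.600, b = sin(fδ)/sin δ ≈ 0.600.
p = a·p₁ + b·p₂ ≈ (0.691, -0.428, -0.582); φ = arcsin(p_z) ≈ -35.59°, λ = atan2(p_y, p_x) ≈ -31.76°.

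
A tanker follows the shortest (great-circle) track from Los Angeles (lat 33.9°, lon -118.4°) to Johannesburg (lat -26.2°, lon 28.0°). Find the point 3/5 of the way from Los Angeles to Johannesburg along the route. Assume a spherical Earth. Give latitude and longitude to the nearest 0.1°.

The haversine formula gives a central angle δ ≈ 2.619 rad (150.1°) between the endpoints.
Interpolate at f = 3/5 with slerp weights a = sin((1−f)δ)/sin δ ≈ 1.736, b = sin(fδ)/sin δ ≈ 2.004.
p = a·p₁ + b·p₂ ≈ (0.902, -0.423, 0.083); φ = arcsin(p_z) ≈ 4.79°, λ = atan2(p_y, p_x) ≈ -25.13°.

≈ lat 4.8°, lon -25.1°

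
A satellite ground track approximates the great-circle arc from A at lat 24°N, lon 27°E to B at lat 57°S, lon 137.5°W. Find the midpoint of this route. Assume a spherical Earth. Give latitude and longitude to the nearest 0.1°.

Write both endpoints as unit vectors p₁, p₂ with components (cos φ cos λ, cos φ sin λ, sin φ).
The central angle between the endpoints is δ = arccos(p₁·p₂) ≈ 2.533 rad (145.1°).
Interpolate at f = 1/2 with slerp weights a = sin((1−f)δ)/sin δ ≈ 1.669, b = sin(fδ)/sin δ ≈ 1.669.
p = a·p₁ + b·p₂ ≈ (0.688, 0.078, -0.721); φ = arcsin(p_z) ≈ -46.14°, λ = atan2(p_y, p_x) ≈ 6.47°.

≈ lat 46.1°S, lon 6.5°E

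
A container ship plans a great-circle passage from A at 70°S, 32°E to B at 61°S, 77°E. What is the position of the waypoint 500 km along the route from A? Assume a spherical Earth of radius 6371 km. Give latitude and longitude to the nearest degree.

≈ 69°S, 45°E

Write both endpoints as unit vectors p₁, p₂ with components (cos φ cos λ, cos φ sin λ, sin φ).
The central angle between the endpoints is δ = arccos(p₁·p₂) ≈ 0.351 rad (20.1°). The total great-circle distance is δ·R ≈ 0.351 × 6371 ≈ 2234 km, so the target fraction is f = 500/2234 ≈ 0.224.
Interpolate at f ≈ 0.224 with slerp weights a = sin((1−f)δ)/sin δ ≈ 0.783, b = sin(fδ)/sin δ ≈ 0.228.
p = a·p₁ + b·p₂ ≈ (0.252, 0.250, -0.935); φ = arcsin(p_z) ≈ -69.23°, λ = atan2(p_y, p_x) ≈ 44.74°.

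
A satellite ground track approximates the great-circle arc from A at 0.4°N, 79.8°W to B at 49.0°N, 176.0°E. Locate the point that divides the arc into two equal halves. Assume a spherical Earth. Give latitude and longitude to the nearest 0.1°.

≈ 35.9°N, 117.0°W

The haversine formula gives a central angle δ ≈ 1.727 rad (99.0°) between the endpoints.
Interpolate at f = 1/2 with slerp weights a = sin((1−f)δ)/sin δ ≈ 0.770, b = sin(fδ)/sin δ ≈ 0.770.
p = a·p₁ + b·p₂ ≈ (-0.367, -0.722, 0.586); φ = arcsin(p_z) ≈ 35.88°, λ = atan2(p_y, p_x) ≈ -116.96°.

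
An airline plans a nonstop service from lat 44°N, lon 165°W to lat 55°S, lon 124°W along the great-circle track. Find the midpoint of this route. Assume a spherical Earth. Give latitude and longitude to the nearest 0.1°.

Write both endpoints as unit vectors p₁, p₂ with components (cos φ cos λ, cos φ sin λ, sin φ).
The central angle between the endpoints is δ = arccos(p₁·p₂) ≈ 1.831 rad (104.9°).
Interpolate at f = 1/2 with slerp weights a = sin((1−f)δ)/sin δ ≈ 0.821, b = sin(fδ)/sin δ ≈ 0.821.
p = a·p₁ + b·p₂ ≈ (-0.833, -0.543, -0.102); φ = arcsin(p_z) ≈ -5.86°, λ = atan2(p_y, p_x) ≈ -146.91°.

≈ lat 5.9°S, lon 146.9°W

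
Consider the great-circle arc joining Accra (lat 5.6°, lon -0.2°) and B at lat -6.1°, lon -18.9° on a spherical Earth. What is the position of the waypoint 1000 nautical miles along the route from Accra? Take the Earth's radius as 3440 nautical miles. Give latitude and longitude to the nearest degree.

From cos δ = sin φ₁ sin φ₂ + cos φ₁ cos φ₂ cos Δλ, the central angle is δ ≈ 0.385 rad (22.0°). The total great-circle distance is δ·R ≈ 0.385 × 3440 ≈ 1323 nmi, so the target fraction is f = 1000/1323 ≈ 0.756.
Interpolate at f ≈ 0.756 with slerp weights a = sin((1−f)δ)/sin δ ≈ 0.250, b = sin(fδ)/sin δ ≈ 0.764.
p = a·p₁ + b·p₂ ≈ (0.967, -0.247, -0.057); φ = arcsin(p_z) ≈ -3.26°, λ = atan2(p_y, p_x) ≈ -14.32°.

≈ lat -3°, lon -14°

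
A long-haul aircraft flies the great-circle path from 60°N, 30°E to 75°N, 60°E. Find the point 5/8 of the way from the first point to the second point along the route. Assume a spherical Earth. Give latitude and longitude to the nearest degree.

≈ 70°N, 44°E

Convert each endpoint to a unit vector on the sphere (x = cos φ cos λ, y = cos φ sin λ, z = sin φ).
The central angle between the endpoints is δ = arccos(p₁·p₂) ≈ 0.322 rad (18.5°).
Interpolate at f = 5/8 with slerp weights a = sin((1−f)δ)/sin δ ≈ 0.381, b = sin(fδ)/sin δ ≈ 0.632.
p = a·p₁ + b·p₂ ≈ (0.247, 0.237, 0.940); φ = arcsin(p_z) ≈ 70.01°, λ = atan2(p_y, p_x) ≈ 43.84°.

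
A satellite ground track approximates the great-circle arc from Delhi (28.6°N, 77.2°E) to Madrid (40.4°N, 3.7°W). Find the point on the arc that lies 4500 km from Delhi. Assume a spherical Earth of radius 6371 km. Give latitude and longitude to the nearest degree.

Write both endpoints as unit vectors p₁, p₂ with components (cos φ cos λ, cos φ sin λ, sin φ).
The central angle between the endpoints is δ = arccos(p₁·p₂) ≈ 1.142 rad (65.4°). The total great-circle distance is δ·R ≈ 1.142 × 6371 ≈ 7274 km, so the target fraction is f = 4500/7274 ≈ 0.619.
Interpolate at f ≈ 0.619 with slerp weights a = sin((1−f)δ)/sin δ ≈ 0.464, b = sin(fδ)/sin δ ≈ 0.714.
p = a·p₁ + b·p₂ ≈ (0.633, 0.362, 0.685); φ = arcsin(p_z) ≈ 43.21°, λ = atan2(p_y, p_x) ≈ 29.78°.

≈ (43°N, 30°E)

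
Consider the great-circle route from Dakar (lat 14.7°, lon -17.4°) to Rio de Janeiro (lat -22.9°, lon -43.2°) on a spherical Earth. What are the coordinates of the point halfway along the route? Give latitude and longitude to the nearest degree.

From cos δ = sin φ₁ sin φ₂ + cos φ₁ cos φ₂ cos Δλ, the central angle is δ ≈ 0.791 rad (45.3°).
Interpolate at f = 1/2 with slerp weights a = sin((1−f)δ)/sin δ ≈ 0.542, b = sin(fδ)/sin δ ≈ 0.542.
p = a·p₁ + b·p₂ ≈ (0.864, -0.498, -0.073); φ = arcsin(p_z) ≈ -4.21°, λ = atan2(p_y, p_x) ≈ -29.98°.

≈ lat -4°, lon -30°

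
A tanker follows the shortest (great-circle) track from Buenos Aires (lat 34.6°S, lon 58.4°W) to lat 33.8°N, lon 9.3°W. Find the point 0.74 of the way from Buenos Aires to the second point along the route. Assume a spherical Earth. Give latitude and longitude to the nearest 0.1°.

The haversine formula gives a central angle δ ≈ 1.438 rad (82.4°) between the endpoints.
Interpolate at f = 0.74 with slerp weights a = sin((1−f)δ)/sin δ ≈ 0.369, b = sin(fδ)/sin δ ≈ 0.882.
p = a·p₁ + b·p₂ ≈ (0.882, -0.377, 0.281); φ = arcsin(p_z) ≈ 16.35°, λ = atan2(p_y, p_x) ≈ -23.13°.

≈ lat 16.3°N, lon 23.1°W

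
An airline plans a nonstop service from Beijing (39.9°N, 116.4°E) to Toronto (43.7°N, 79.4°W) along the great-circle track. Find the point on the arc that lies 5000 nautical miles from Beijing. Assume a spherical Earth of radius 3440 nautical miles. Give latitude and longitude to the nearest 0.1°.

≈ (55.3°N, 83.8°W)

From cos δ = sin φ₁ sin φ₂ + cos φ₁ cos φ₂ cos Δλ, the central angle is δ ≈ 1.661 rad (95.2°). The total great-circle distance is δ·R ≈ 1.661 × 3440 ≈ 5715 nmi, so the target fraction is f = 5000/5715 ≈ 0.875.
Interpolate at f ≈ 0.875 with slerp weights a = sin((1−f)δ)/sin δ ≈ 0.207, b = sin(fδ)/sin δ ≈ 0.997.
p = a·p₁ + b·p₂ ≈ (0.062, -0.566, 0.822); φ = arcsin(p_z) ≈ 55.28°, λ = atan2(p_y, p_x) ≈ -83.76°.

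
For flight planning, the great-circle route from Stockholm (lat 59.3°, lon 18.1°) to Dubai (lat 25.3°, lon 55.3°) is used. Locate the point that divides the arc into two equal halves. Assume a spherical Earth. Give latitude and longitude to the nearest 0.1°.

≈ lat 43.7°, lon 42.0°

Convert each endpoint to a unit vector on the sphere (x = cos φ cos λ, y = cos φ sin λ, z = sin φ).
The central angle between the endpoints is δ = arccos(p₁·p₂) ≈ 0.745 rad (42.7°).
Interpolate at f = 1/2 with slerp weights a = sin((1−f)δ)/sin δ ≈ 0.537, b = sin(fδ)/sin δ ≈ 0.537.
p = a·p₁ + b·p₂ ≈ (0.537, 0.484, 0.691); φ = arcsin(p_z) ≈ 43.71°, λ = atan2(p_y, p_x) ≈ 42.05°.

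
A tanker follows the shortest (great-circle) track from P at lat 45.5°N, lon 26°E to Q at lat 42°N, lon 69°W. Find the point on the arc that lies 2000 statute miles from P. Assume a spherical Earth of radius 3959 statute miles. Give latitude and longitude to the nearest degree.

≈ lat 55°N, lon 18°W

Convert each endpoint to a unit vector on the sphere (x = cos φ cos λ, y = cos φ sin λ, z = sin φ).
The central angle between the endpoints is δ = arccos(p₁·p₂) ≈ 1.124 rad (64.4°). The total great-circle distance is δ·R ≈ 1.124 × 3959 ≈ 4451 mi, so the target fraction is f = 2000/4451 ≈ 0.449.
Interpolate at f ≈ 0.449 with slerp weights a = sin((1−f)δ)/sin δ ≈ 0.643, b = sin(fδ)/sin δ ≈ 0.537.
p = a·p₁ + b·p₂ ≈ (0.548, -0.175, 0.818); φ = arcsin(p_z) ≈ 54.88°, λ = atan2(p_y, p_x) ≈ -17.67°.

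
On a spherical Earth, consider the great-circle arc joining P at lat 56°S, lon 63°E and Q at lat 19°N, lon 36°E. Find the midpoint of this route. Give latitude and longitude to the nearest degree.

≈ lat 19°S, lon 46°E

Write both endpoints as unit vectors p₁, p₂ with components (cos φ cos λ, cos φ sin λ, sin φ).
The central angle between the endpoints is δ = arccos(p₁·p₂) ≈ 1.368 rad (78.4°).
Interpolate at f = 1/2 with slerp weights a = sin((1−f)δ)/sin δ ≈ 0.645, b = sin(fδ)/sin δ ≈ 0.645.
p = a·p₁ + b·p₂ ≈ (0.657, 0.680, -0.325); φ = arcsin(p_z) ≈ -18.96°, λ = atan2(p_y, p_x) ≈ 45.97°.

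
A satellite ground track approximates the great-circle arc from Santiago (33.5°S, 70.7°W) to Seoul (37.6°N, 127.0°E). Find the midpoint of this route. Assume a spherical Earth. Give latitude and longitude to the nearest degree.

Write both endpoints as unit vectors p₁, p₂ with components (cos φ cos λ, cos φ sin λ, sin φ).
The central angle between the endpoints is δ = arccos(p₁·p₂) ≈ 2.881 rad (165.1°).
Interpolate at f = 1/2 with slerp weights a = sin((1−f)δ)/sin δ ≈ 3.844, b = sin(fδ)/sin δ ≈ 3.844.
p = a·p₁ + b·p₂ ≈ (-0.773, -0.593, 0.224); φ = arcsin(p_z) ≈ 12.93°, λ = atan2(p_y, p_x) ≈ -142.52°.

≈ 13°N, 143°W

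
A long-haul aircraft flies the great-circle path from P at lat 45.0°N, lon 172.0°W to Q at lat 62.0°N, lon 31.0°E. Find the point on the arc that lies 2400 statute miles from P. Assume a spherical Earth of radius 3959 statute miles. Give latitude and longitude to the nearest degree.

Convert each endpoint to a unit vector on the sphere (x = cos φ cos λ, y = cos φ sin λ, z = sin φ).
The central angle between the endpoints is δ = arccos(p₁·p₂) ≈ 1.246 rad (71.4°). The total great-circle distance is δ·R ≈ 1.246 × 3959 ≈ 4934 mi, so the target fraction is f = 2400/4934 ≈ 0.486.
Interpolate at f ≈ 0.486 with slerp weights a = sin((1−f)δ)/sin δ ≈ 0.630, b = sin(fδ)/sin δ ≈ 0.601.
p = a·p₁ + b·p₂ ≈ (-0.199, 0.083, 0.976); φ = arcsin(p_z) ≈ 77.52°, λ = atan2(p_y, p_x) ≈ 157.32°.

≈ lat 78°N, lon 157°E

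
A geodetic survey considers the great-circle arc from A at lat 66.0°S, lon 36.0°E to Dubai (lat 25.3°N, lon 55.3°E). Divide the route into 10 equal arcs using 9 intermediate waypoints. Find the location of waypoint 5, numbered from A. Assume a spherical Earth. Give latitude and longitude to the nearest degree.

Convert each endpoint to a unit vector on the sphere (x = cos φ cos λ, y = cos φ sin λ, z = sin φ).
The central angle between the endpoints is δ = arccos(p₁·p₂) ≈ 1.614 rad (92.5°).
Interpolate at f = 5/10 with slerp weights a = sin((1−f)δ)/sin δ ≈ 0.723, b = sin(fδ)/sin δ ≈ 0.723.
p = a·p₁ + b·p₂ ≈ (0.610, 0.710, -0.351); φ = arcsin(p_z) ≈ -20.58°, λ = atan2(p_y, p_x) ≈ 49.34°.

≈ lat 21°S, lon 49°E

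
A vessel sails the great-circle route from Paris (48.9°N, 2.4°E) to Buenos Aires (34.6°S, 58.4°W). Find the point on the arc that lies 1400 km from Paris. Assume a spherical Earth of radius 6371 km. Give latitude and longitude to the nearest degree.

≈ 40°N, 9°W

Write both endpoints as unit vectors p₁, p₂ with components (cos φ cos λ, cos φ sin λ, sin φ).
The central angle between the endpoints is δ = arccos(p₁·p₂) ≈ 1.735 rad (99.4°). The total great-circle distance is δ·R ≈ 1.735 × 6371 ≈ 11057 km, so the target fraction is f = 1400/11057 ≈ 0.127.
Interpolate at f ≈ 0.127 with slerp weights a = sin((1−f)δ)/sin δ ≈ 1.012, b = sin(fδ)/sin δ ≈ 0.221.
p = a·p₁ + b·p₂ ≈ (0.760, -0.127, 0.637); φ = arcsin(p_z) ≈ 39.59°, λ = atan2(p_y, p_x) ≈ -9.49°.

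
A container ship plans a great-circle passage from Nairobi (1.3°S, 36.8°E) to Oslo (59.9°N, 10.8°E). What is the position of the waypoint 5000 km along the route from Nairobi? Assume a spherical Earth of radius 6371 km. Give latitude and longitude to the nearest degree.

Write both endpoints as unit vectors p₁, p₂ with components (cos φ cos λ, cos φ sin λ, sin φ).
The central angle between the endpoints is δ = arccos(p₁·p₂) ≈ 1.125 rad (64.5°). The total great-circle distance is δ·R ≈ 1.125 × 6371 ≈ 7169 km, so the target fraction is f = 5000/7169 ≈ 0.697.
Interpolate at f ≈ 0.697 with slerp weights a = sin((1−f)δ)/sin δ ≈ 0.370, b = sin(fδ)/sin δ ≈ 0.783.
p = a·p₁ + b·p₂ ≈ (0.682, 0.295, 0.669); φ = arcsin(p_z) ≈ 42.00°, λ = atan2(p_y, p_x) ≈ 23.40°.

≈ 42°N, 23°E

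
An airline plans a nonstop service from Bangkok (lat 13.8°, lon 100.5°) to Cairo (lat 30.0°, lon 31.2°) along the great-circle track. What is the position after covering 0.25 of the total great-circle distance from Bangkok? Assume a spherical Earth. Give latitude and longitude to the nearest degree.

The haversine formula gives a central angle δ ≈ 1.141 rad (65.4°) between the endpoints.
Interpolate at f = 0.25 with slerp weights a = sin((1−f)δ)/sin δ ≈ 0.831, b = sin(fδ)/sin δ ≈ 0.310.
p = a·p₁ + b·p₂ ≈ (0.082, 0.932, 0.353); φ = arcsin(p_z) ≈ 20.67°, λ = atan2(p_y, p_x) ≈ 84.95°.

≈ lat 21°, lon 85°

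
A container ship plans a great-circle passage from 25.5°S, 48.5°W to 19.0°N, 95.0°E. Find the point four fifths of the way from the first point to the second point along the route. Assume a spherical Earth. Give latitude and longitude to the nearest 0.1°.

≈ 8.3°N, 67.0°E

Write both endpoints as unit vectors p₁, p₂ with components (cos φ cos λ, cos φ sin λ, sin φ).
The central angle between the endpoints is δ = arccos(p₁·p₂) ≈ 2.543 rad (145.7°).
Interpolate at f = 4/5 with slerp weights a = sin((1−f)δ)/sin δ ≈ 0.864, b = sin(fδ)/sin δ ≈ 1.588.
p = a·p₁ + b·p₂ ≈ (0.386, 0.911, 0.145); φ = arcsin(p_z) ≈ 8.32°, λ = atan2(p_y, p_x) ≈ 67.03°.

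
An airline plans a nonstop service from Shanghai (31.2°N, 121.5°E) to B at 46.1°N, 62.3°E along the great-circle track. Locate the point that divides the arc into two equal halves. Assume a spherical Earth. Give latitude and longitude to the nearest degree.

≈ 43°N, 95°E

Write both endpoints as unit vectors p₁, p₂ with components (cos φ cos λ, cos φ sin λ, sin φ).
The central angle between the endpoints is δ = arccos(p₁·p₂) ≈ 0.827 rad (47.4°).
Interpolate at f = 1/2 with slerp weights a = sin((1−f)δ)/sin δ ≈ 0.546, b = sin(fδ)/sin δ ≈ 0.546.
p = a·p₁ + b·p₂ ≈ (-0.068, 0.733, 0.676); φ = arcsin(p_z) ≈ 42.56°, λ = atan2(p_y, p_x) ≈ 95.30°.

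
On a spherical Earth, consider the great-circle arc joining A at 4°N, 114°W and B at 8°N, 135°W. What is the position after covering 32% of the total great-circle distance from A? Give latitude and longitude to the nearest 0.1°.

≈ 5.4°N, 120.7°W

The haversine formula gives a central angle δ ≈ 0.371 rad (21.3°) between the endpoints.
Interpolate at f = 0.32 with slerp weights a = sin((1−f)δ)/sin δ ≈ 0.688, b = sin(fδ)/sin δ ≈ 0.327.
p = a·p₁ + b·p₂ ≈ (-0.508, -0.856, 0.093); φ = arcsin(p_z) ≈ 5.36°, λ = atan2(p_y, p_x) ≈ -120.69°.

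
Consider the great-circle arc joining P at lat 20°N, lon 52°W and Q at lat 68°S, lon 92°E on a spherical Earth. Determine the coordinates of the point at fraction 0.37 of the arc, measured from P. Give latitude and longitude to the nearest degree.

≈ lat 25°S, lon 39°W

From cos δ = sin φ₁ sin φ₂ + cos φ₁ cos φ₂ cos Δλ, the central angle is δ ≈ 2.217 rad (127.0°).
Interpolate at f = 0.37 with slerp weights a = sin((1−f)δ)/sin δ ≈ 1.233, b = sin(fδ)/sin δ ≈ 0.916.
p = a·p₁ + b·p₂ ≈ (0.702, -0.570, -0.427); φ = arcsin(p_z) ≈ -25.29°, λ = atan2(p_y, p_x) ≈ -39.11°.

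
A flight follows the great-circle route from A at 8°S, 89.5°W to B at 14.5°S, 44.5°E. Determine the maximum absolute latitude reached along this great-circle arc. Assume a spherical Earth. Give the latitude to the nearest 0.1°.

The great circle lies in the plane with unit normal n̂ = (p₁ × p₂)/|p₁ × p₂|.
Here n̂_z ≈ +0.889; the vertex latitude is φ_max = arccos|n̂_z| ≈ 27.2°.
Check via Clairaut: cos φ_max = |cos φ₁| · sin C = cos(8.0°)·sin(116.1°) ≈ 0.889, again giving ≈ 27.2°.

≈ 27.2°S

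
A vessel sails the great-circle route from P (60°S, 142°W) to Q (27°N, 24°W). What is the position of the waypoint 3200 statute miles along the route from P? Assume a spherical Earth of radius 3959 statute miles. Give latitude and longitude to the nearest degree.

Convert each endpoint to a unit vector on the sphere (x = cos φ cos λ, y = cos φ sin λ, z = sin φ).
The central angle between the endpoints is δ = arccos(p₁·p₂) ≈ 2.217 rad (127.0°). The total great-circle distance is δ·R ≈ 2.217 × 3959 ≈ 8778 mi, so the target fraction is f = 3200/8778 ≈ 0.365.
Interpolate at f ≈ 0.365 with slerp weights a = sin((1−f)δ)/sin δ ≈ 1.236, b = sin(fδ)/sin δ ≈ 0.906.
p = a·p₁ + b·p₂ ≈ (0.250, -0.709, -0.659); φ = arcsin(p_z) ≈ -41.26°, λ = atan2(p_y, p_x) ≈ -70.56°.

≈ (41°S, 71°W)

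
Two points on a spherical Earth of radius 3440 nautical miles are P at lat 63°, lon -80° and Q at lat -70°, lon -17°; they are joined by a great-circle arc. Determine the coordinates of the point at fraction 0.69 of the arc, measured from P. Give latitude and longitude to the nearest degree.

From cos δ = sin φ₁ sin φ₂ + cos φ₁ cos φ₂ cos Δλ, the central angle is δ ≈ 2.445 rad (140.1°).
Interpolate at f = 0.69 with slerp weights a = sin((1−f)δ)/sin δ ≈ 1.071, b = sin(fδ)/sin δ ≈ 1.547.
p = a·p₁ + b·p₂ ≈ (0.591, -0.633, -0.500); φ = arcsin(p_z) ≈ -30.00°, λ = atan2(p_y, p_x) ≈ -47.01°.

≈ lat -30°, lon -47°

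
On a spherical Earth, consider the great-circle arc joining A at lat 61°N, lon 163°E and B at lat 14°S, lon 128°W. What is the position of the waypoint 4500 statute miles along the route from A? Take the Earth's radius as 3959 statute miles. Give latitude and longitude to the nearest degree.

≈ lat 11°N, lon 140°W

Convert each endpoint to a unit vector on the sphere (x = cos φ cos λ, y = cos φ sin λ, z = sin φ).
The central angle between the endpoints is δ = arccos(p₁·p₂) ≈ 1.614 rad (92.5°). The total great-circle distance is δ·R ≈ 1.614 × 3959 ≈ 6389 mi, so the target fraction is f = 4500/6389 ≈ 0.704.
Interpolate at f ≈ 0.704 with slerp weights a = sin((1−f)δ)/sin δ ≈ 0.460, b = sin(fδ)/sin δ ≈ 0.908.
p = a·p₁ + b·p₂ ≈ (-0.756, -0.629, 0.182); φ = arcsin(p_z) ≈ 10.51°, λ = atan2(p_y, p_x) ≈ -140.22°.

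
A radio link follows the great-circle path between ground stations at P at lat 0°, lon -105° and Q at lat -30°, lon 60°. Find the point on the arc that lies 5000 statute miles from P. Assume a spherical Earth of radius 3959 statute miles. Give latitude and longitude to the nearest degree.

The haversine formula gives a central angle δ ≈ 2.562 rad (146.8°) between the endpoints. The total great-circle distance is δ·R ≈ 2.562 × 3959 ≈ 10142 mi, so the target fraction is f = 5000/10142 ≈ 0.493.
Interpolate at f ≈ 0.493 with slerp weights a = sin((1−f)δ)/sin δ ≈ 1.758, b = sin(fδ)/sin δ ≈ 1.739.
p = a·p₁ + b·p₂ ≈ (0.298, -0.394, -0.870); φ = arcsin(p_z) ≈ -60.41°, λ = atan2(p_y, p_x) ≈ -52.86°.

≈ lat -60°, lon -53°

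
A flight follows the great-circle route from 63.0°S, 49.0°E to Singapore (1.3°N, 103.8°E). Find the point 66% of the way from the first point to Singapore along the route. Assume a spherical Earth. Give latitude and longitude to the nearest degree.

Write both endpoints as unit vectors p₁, p₂ with components (cos φ cos λ, cos φ sin λ, sin φ).
The central angle between the endpoints is δ = arccos(p₁·p₂) ≈ 1.327 rad (76.0°).
Interpolate at f = 0.66 with slerp weights a = sin((1−f)δ)/sin δ ≈ 0.449, b = sin(fδ)/sin δ ≈ 0.791.
p = a·p₁ + b·p₂ ≈ (-0.055, 0.922, -0.382); φ = arcsin(p_z) ≈ -22.48°, λ = atan2(p_y, p_x) ≈ 93.41°.

≈ 22°S, 93°E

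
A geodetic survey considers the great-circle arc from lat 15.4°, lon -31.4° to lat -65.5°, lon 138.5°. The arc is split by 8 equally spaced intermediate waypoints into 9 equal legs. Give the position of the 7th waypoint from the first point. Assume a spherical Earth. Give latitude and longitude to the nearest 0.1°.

Write both endpoints as unit vectors p₁, p₂ with components (cos φ cos λ, cos φ sin λ, sin φ).
The central angle between the endpoints is δ = arccos(p₁·p₂) ≈ 2.259 rad (129.4°).
Interpolate at f = 7/9 with slerp weights a = sin((1−f)δ)/sin δ ≈ 0.623, b = sin(fδ)/sin δ ≈ 1.272.
p = a·p₁ + b·p₂ ≈ (0.118, 0.037, -0.992); φ = arcsin(p_z) ≈ -82.93°, λ = atan2(p_y, p_x) ≈ 17.33°.

≈ lat -82.9°, lon 17.3°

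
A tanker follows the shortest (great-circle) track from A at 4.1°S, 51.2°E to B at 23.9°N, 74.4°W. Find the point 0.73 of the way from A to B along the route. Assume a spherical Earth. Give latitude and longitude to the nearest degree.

≈ 26°N, 37°W

From cos δ = sin φ₁ sin φ₂ + cos φ₁ cos φ₂ cos Δλ, the central angle is δ ≈ 2.165 rad (124.0°).
Interpolate at f = 0.73 with slerp weights a = sin((1−f)δ)/sin δ ≈ 0.666, b = sin(fδ)/sin δ ≈ 1.207.
p = a·p₁ + b·p₂ ≈ (0.713, -0.545, 0.441); φ = arcsin(p_z) ≈ 26.19°, λ = atan2(p_y, p_x) ≈ -37.40°.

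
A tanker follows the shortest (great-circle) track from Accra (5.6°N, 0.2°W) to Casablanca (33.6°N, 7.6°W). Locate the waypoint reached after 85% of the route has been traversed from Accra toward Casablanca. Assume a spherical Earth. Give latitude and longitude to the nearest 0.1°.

≈ 29.4°N, 6.3°W

Convert each endpoint to a unit vector on the sphere (x = cos φ cos λ, y = cos φ sin λ, z = sin φ).
The central angle between the endpoints is δ = arccos(p₁·p₂) ≈ 0.503 rad (28.8°).
Interpolate at f = 0.85 with slerp weights a = sin((1−f)δ)/sin δ ≈ 0.156, b = sin(fδ)/sin δ ≈ 0.860.
p = a·p₁ + b·p₂ ≈ (0.866, -0.095, 0.491); φ = arcsin(p_z) ≈ 29.42°, λ = atan2(p_y, p_x) ≈ -6.28°.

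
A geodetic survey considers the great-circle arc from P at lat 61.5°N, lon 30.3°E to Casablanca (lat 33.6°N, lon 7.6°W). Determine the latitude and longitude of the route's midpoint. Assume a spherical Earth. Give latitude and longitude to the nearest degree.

From cos δ = sin φ₁ sin φ₂ + cos φ₁ cos φ₂ cos Δλ, the central angle is δ ≈ 0.644 rad (36.9°).
Interpolate at f = 1/2 with slerp weights a = sin((1−f)δ)/sin δ ≈ 0.527, b = sin(fδ)/sin δ ≈ 0.527.
p = a·p₁ + b·p₂ ≈ (0.652, 0.069, 0.755); φ = arcsin(p_z) ≈ 49.01°, λ = atan2(p_y, p_x) ≈ 6.02°.

≈ lat 49°N, lon 6°E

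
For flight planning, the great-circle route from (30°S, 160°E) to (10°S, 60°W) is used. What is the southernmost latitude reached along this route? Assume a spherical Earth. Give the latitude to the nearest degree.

≈ 48°S

The great circle lies in the plane with unit normal n̂ = (p₁ × p₂)/|p₁ × p₂|.
Here n̂_z ≈ +0.665; the vertex latitude is φ_max = arccos|n̂_z| ≈ 48.3°.
Check via Clairaut: cos φ_max = |cos φ₁| · sin C = cos(30.0°)·sin(129.8°) ≈ 0.665, again giving ≈ 48.3°.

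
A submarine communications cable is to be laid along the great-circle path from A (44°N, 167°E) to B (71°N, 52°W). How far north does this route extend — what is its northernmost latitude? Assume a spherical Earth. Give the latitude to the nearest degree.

≈ 80°N

The great circle lies in the plane with unit normal n̂ = (p₁ × p₂)/|p₁ × p₂|.
Here n̂_z ≈ +0.167; the vertex latitude is φ_max = arccos|n̂_z| ≈ 80.4°.
Check via Clairaut: cos φ_max = |cos φ₁| · sin C = cos(44.0°)·sin(13.5°) ≈ 0.167, again giving ≈ 80.4°.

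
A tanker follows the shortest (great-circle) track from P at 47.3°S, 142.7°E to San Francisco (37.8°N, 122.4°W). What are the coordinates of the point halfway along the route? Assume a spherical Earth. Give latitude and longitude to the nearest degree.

Write both endpoints as unit vectors p₁, p₂ with components (cos φ cos λ, cos φ sin λ, sin φ).
The central angle between the endpoints is δ = arccos(p₁·p₂) ≈ 2.090 rad (119.7°).
Interpolate at f = 1/2 with slerp weights a = sin((1−f)δ)/sin δ ≈ 0.996, b = sin(fδ)/sin δ ≈ 0.996.
p = a·p₁ + b·p₂ ≈ (-0.959, -0.255, -0.122); φ = arcsin(p_z) ≈ -6.98°, λ = atan2(p_y, p_x) ≈ -165.10°.

≈ 7°S, 165°W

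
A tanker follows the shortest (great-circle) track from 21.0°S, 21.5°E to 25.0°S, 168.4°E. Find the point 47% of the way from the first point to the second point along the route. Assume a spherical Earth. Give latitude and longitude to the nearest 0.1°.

Write both endpoints as unit vectors p₁, p₂ with components (cos φ cos λ, cos φ sin λ, sin φ).
The central angle between the endpoints is δ = arccos(p₁·p₂) ≈ 2.162 rad (123.9°).
Interpolate at f = 0.47 with slerp weights a = sin((1−f)δ)/sin δ ≈ 1.097, b = sin(fδ)/sin δ ≈ 1.024.
p = a·p₁ + b·p₂ ≈ (0.044, 0.562, -0.826); φ = arcsin(p_z) ≈ -55.68°, λ = atan2(p_y, p_x) ≈ 85.51°.

≈ 55.7°S, 85.5°E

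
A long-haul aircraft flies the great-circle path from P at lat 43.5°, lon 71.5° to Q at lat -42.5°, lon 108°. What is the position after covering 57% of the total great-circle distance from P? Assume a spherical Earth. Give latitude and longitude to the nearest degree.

Convert each endpoint to a unit vector on the sphere (x = cos φ cos λ, y = cos φ sin λ, z = sin φ).
The central angle between the endpoints is δ = arccos(p₁·p₂) ≈ 1.606 rad (92.0°).
Interpolate at f = 0.57 with slerp weights a = sin((1−f)δ)/sin δ ≈ 0.637, b = sin(fδ)/sin δ ≈ 0.793.
p = a·p₁ + b·p₂ ≈ (-0.034, 0.995, -0.097); φ = arcsin(p_z) ≈ -5.58°, λ = atan2(p_y, p_x) ≈ 91.96°.

≈ lat -6°, lon 92°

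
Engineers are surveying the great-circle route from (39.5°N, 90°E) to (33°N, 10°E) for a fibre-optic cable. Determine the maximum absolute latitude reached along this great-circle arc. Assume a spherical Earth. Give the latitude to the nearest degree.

≈ 44°N

The great circle lies in the plane with unit normal n̂ = (p₁ × p₂)/|p₁ × p₂|.
Here n̂_z ≈ -0.717; the vertex latitude is φ_max = arccos|n̂_z| ≈ 44.2°.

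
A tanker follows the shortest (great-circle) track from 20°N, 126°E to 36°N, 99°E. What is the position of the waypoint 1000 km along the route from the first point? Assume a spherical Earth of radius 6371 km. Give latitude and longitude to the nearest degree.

≈ 26°N, 118°E

From cos δ = sin φ₁ sin φ₂ + cos φ₁ cos φ₂ cos Δλ, the central angle is δ ≈ 0.498 rad (28.5°). The total great-circle distance is δ·R ≈ 0.498 × 6371 ≈ 3175 km, so the target fraction is f = 1000/3175 ≈ 0.315.
Interpolate at f ≈ 0.315 with slerp weights a = sin((1−f)δ)/sin δ ≈ 0.700, b = sin(fδ)/sin δ ≈ 0.327.
p = a·p₁ + b·p₂ ≈ (-0.428, 0.794, 0.432); φ = arcsin(p_z) ≈ 25.58°, λ = atan2(p_y, p_x) ≈ 118.35°.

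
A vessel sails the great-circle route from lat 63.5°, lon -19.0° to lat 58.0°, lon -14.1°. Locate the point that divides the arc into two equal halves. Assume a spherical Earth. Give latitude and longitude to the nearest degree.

Write both endpoints as unit vectors p₁, p₂ with components (cos φ cos λ, cos φ sin λ, sin φ).
The central angle between the endpoints is δ = arccos(p₁·p₂) ≈ 0.105 rad (6.0°).
Interpolate at f = 1/2 with slerp weights a = sin((1−f)δ)/sin δ ≈ 0.501, b = sin(fδ)/sin δ ≈ 0.501.
p = a·p₁ + b·p₂ ≈ (0.469, -0.137, 0.873); φ = arcsin(p_z) ≈ 60.77°, λ = atan2(p_y, p_x) ≈ -16.34°.

≈ lat 61°, lon -16°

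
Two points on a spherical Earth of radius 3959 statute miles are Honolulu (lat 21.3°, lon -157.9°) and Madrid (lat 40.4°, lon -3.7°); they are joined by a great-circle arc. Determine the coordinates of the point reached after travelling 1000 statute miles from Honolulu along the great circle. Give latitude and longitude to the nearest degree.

≈ lat 35°, lon -152°

The haversine formula gives a central angle δ ≈ 1.986 rad (113.8°) between the endpoints. The total great-circle distance is δ·R ≈ 1.986 × 3959 ≈ 7863 mi, so the target fraction is f = 1000/7863 ≈ 0.127.
Interpolate at f ≈ 0.127 with slerp weights a = sin((1−f)δ)/sin δ ≈ 1.078, b = sin(fδ)/sin δ ≈ 0.273.
p = a·p₁ + b·p₂ ≈ (-0.723, -0.391, 0.569); φ = arcsin(p_z) ≈ 34.66°, λ = atan2(p_y, p_x) ≈ -151.58°.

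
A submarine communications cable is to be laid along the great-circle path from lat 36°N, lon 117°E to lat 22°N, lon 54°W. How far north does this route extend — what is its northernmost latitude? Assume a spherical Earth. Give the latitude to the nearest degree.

The great circle lies in the plane with unit normal n̂ = (p₁ × p₂)/|p₁ × p₂|.
Here n̂_z ≈ -0.137; the vertex latitude is φ_max = arccos|n̂_z| ≈ 82.1°.

≈ 82°N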